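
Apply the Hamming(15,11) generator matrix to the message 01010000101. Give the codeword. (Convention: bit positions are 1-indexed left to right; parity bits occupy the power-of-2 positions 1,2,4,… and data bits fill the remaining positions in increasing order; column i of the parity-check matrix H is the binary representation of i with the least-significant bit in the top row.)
Codeword c = d · G (mod 2), d = 01010000101:
  c[0] = d·G[:,0] = (01010000101)·(11011010101) mod 2 = 0+1+0+1+0+0+0+0+1+0+1 mod 2 = 0
  c[1] = d·G[:,1] = (01010000101)·(10110110011) mod 2 = 0+0+0+1+0+0+0+0+0+0+1 mod 2 = 0
  c[2] = d·G[:,2] = (01010000101)·(10000000000) mod 2 = 0+0+0+0+0+0+0+0+0+0+0 mod 2 = 0
  c[3] = d·G[:,3] = (01010000101)·(01110001111) mod 2 = 0+1+0+1+0+0+0+0+1+0+1 mod 2 = 0
  c[4] = d·G[:,4] = (01010000101)·(01000000000) mod 2 = 0+1+0+0+0+0+0+0+0+0+0 mod 2 = 1
  c[5] = d·G[:,5] = (01010000101)·(00100000000) mod 2 = 0+0+0+0+0+0+0+0+0+0+0 mod 2 = 0
  c[6] = d·G[:,6] = (01010000101)·(00010000000) mod 2 = 0+0+0+1+0+0+0+0+0+0+0 mod 2 = 1
  c[7] = d·G[:,7] = (01010000101)·(00001111111) mod 2 = 0+0+0+0+0+0+0+0+1+0+1 mod 2 = 0
  c[8] = d·G[:,8] = (01010000101)·(00001000000) mod 2 = 0+0+0+0+0+0+0+0+0+0+0 mod 2 = 0
  c[9] = d·G[:,9] = (01010000101)·(00000100000) mod 2 = 0+0+0+0+0+0+0+0+0+0+0 mod 2 = 0
  c[10] = d·G[:,10] = (01010000101)·(00000010000) mod 2 = 0+0+0+0+0+0+0+0+0+0+0 mod 2 = 0
  c[11] = d·G[:,11] = (01010000101)·(00000001000) mod 2 = 0+0+0+0+0+0+0+0+0+0+0 mod 2 = 0
  c[12] = d·G[:,12] = (01010000101)·(00000000100) mod 2 = 0+0+0+0+0+0+0+0+1+0+0 mod 2 = 1
  c[13] = d·G[:,13] = (01010000101)·(00000000010) mod 2 = 0+0+0+0+0+0+0+0+0+0+0 mod 2 = 0
  c[14] = d·G[:,14] = (01010000101)·(00000000001) mod 2 = 0+0+0+0+0+0+0+0+0+0+1 mod 2 = 1
Codeword = 000010100000101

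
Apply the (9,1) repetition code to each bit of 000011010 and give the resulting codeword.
Repeat each bit 9× and concatenate:
0→000000000  0→000000000  0→000000000  0→000000000  1→111111111  1→111111111  0→000000000  1→111111111  0→000000000
Codeword = 000000000000000000000000000000000000111111111111111111000000000111111111000000000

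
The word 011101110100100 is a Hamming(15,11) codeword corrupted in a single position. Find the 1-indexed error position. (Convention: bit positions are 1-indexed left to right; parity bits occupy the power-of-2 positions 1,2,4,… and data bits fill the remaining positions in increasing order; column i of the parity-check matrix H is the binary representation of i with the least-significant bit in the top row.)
Syndrome s = H · r^T (mod 2), r = 011101110100100:
  s[0] = (101010101010101)·(011101110100100) mod 2 = 0+0+1+0+0+0+1+0+0+0+0+0+1+0+0 mod 2 = 1
  s[1] = (011001100110011)·(011101110100100) mod 2 = 0+1+1+0+0+1+1+0+0+1+0+0+0+0+0 mod 2 = 1
  s[2] = (000111100001111)·(011101110100100) mod 2 = 0+0+0+1+0+1+1+0+0+0+0+0+1+0+0 mod 2 = 0
  s[3] = (000000011111111)·(011101110100100) mod 2 = 0+0+0+0+0+0+0+1+0+1+0+0+1+0+0 mod 2 = 1
Syndrome = 1101
Column i of H is the binary representation of i, so the syndrome is the binary index of the flipped bit.
Read s = 1101 with s[0] as LSB: 1·2^0 + 1·2^1 + 0·2^2 + 1·2^3 = 11.
Error is at bit position 11.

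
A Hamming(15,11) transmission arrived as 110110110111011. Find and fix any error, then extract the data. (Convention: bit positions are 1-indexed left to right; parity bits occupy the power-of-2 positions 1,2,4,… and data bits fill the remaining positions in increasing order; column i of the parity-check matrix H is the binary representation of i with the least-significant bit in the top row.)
Syndrome s = H · r^T (mod 2), r = 110110110111011:
  s[0] = (101010101010101)·(110110110111011) mod 2 = 1+0+0+0+1+0+1+0+0+0+1+0+0+0+1 mod 2 = 1
  s[1] = (011001100110011)·(110110110111011) mod 2 = 0+1+0+0+0+0+1+0+0+1+1+0+0+1+1 mod 2 = 0
  s[2] = (000111100001111)·(110110110111011) mod 2 = 0+0+0+1+1+0+1+0+0+0+0+1+0+1+1 mod 2 = 0
  s[3] = (000000011111111)·(110110110111011) mod 2 = 0+0+0+0+0+0+0+1+0+1+1+1+0+1+1 mod 2 = 0
Syndrome = 1000
Column 1 of H equals this syndrome → error at bit 1 (1-indexed).
Flip bit 1: 110110110111011 → 010110110111011
Extract data bits at positions {3,5,6,7,9,10,11,12,13,14,15}: 01010111011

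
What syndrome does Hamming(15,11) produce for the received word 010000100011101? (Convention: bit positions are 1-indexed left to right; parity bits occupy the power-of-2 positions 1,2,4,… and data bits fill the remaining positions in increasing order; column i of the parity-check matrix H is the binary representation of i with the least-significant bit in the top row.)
Syndrome s = H · r^T (mod 2), r = 010000100011101:
  s[0] = (101010101010101)·(010000100011101) mod 2 = 0+0+0+0+0+0+1+0+0+0+1+0+1+0+1 mod 2 = 0
  s[1] = (011001100110011)·(010000100011101) mod 2 = 0+1+0+0+0+0+1+0+0+0+1+0+0+0+1 mod 2 = 0
  s[2] = (000111100001111)·(010000100011101) mod 2 = 0+0+0+0+0+0+1+0+0+0+0+1+1+0+1 mod 2 = 0
  s[3] = (000000011111111)·(010000100011101) mod 2 = 0+0+0+0+0+0+0+0+0+0+1+1+1+0+1 mod 2 = 0
Syndrome = 0000
s = 0: no error detected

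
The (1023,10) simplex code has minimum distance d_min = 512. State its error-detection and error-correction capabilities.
Detection only: up to d_min − 1 = 511 errors.
Correction: up to ⌊(d_min − 1)/2⌋ = ⌊511/2⌋ = 255 errors.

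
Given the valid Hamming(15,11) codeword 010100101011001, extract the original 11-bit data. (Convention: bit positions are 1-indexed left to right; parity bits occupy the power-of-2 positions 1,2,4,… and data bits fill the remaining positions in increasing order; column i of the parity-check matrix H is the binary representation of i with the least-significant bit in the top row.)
Parity bits occupy power-of-2 positions; data bits are at positions {3,5,6,7,9,10,11,12,13,14,15} (1-indexed).
Extract: c[3]=0 c[5]=0 c[6]=0 c[7]=1 c[9]=1 c[10]=0 c[11]=1 c[12]=1 c[13]=0 c[14]=0 c[15]=1
Data = 00011011001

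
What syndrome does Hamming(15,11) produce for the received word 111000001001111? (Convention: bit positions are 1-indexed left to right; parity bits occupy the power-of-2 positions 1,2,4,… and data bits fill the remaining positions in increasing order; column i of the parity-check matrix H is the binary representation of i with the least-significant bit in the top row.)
Syndrome s = H · r^T (mod 2), r = 111000001001111:
  s[0] = (101010101010101)·(111000001001111) mod 2 = 1+0+1+0+0+0+0+0+1+0+0+0+1+0+1 mod 2 = 1
  s[1] = (011001100110011)·(111000001001111) mod 2 = 0+1+1+0+0+0+0+0+0+0+0+0+0+1+1 mod 2 = 0
  s[2] = (000111100001111)·(111000001001111) mod 2 = 0+0+0+0+0+0+0+0+0+0+0+1+1+1+1 mod 2 = 0
  s[3] = (000000011111111)·(111000001001111) mod 2 = 0+0+0+0+0+0+0+0+1+0+0+1+1+1+1 mod 2 = 1
Syndrome = 1001
Non-zero syndrome: error at position 9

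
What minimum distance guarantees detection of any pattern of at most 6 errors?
Detecting e errors requires d_min ≥ e + 1 = 6 + 1 = 7.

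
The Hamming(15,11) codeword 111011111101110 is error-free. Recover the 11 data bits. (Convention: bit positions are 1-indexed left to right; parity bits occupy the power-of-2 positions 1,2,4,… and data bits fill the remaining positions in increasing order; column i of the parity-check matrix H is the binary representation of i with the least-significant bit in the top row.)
Parity bits occupy power-of-2 positions; data bits are at positions {3,5,6,7,9,10,11,12,13,14,15} (1-indexed).
Extract: c[3]=1 c[5]=1 c[6]=1 c[7]=1 c[9]=1 c[10]=1 c[11]=0 c[12]=1 c[13]=1 c[14]=1 c[15]=0
Data = 11111101110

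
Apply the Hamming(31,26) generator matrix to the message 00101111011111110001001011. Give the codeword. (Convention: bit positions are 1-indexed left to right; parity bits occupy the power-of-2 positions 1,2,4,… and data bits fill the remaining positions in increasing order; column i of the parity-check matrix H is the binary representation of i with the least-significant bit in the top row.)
Codeword c = d · G (mod 2), d = 00101111011111110001001011:
  c[0] = d·G[:,0] = (00101111011111110001001011)·(11011010101101010101010101) mod 2 = 0+0+0+0+1+0+1+0+0+0+1+1+0+1+0+1+0+0+0+1+0+0+0+0+0+1 mod 2 = 0
  c[1] = d·G[:,1] = (00101111011111110001001011)·(10110110011011001100110011) mod 2 = 0+0+1+0+0+1+1+0+0+1+1+0+1+1+0+0+0+0+0+0+0+0+0+0+1+1 mod 2 = 1
  c[2] = d·G[:,2] = (00101111011111110001001011)·(10000000000000000000000000) mod 2 = 0+0+0+0+0+0+0+0+0+0+0+0+0+0+0+0+0+0+0+0+0+0+0+0+0+0 mod 2 = 0
  c[3] = d·G[:,3] = (00101111011111110001001011)·(01110001111000111100001111) mod 2 = 0+0+1+0+0+0+0+1+0+1+1+0+0+0+1+1+0+0+0+0+0+0+1+0+1+1 mod 2 = 1
  c[4] = d·G[:,4] = (00101111011111110001001011)·(01000000000000000000000000) mod 2 = 0+0+0+0+0+0+0+0+0+0+0+0+0+0+0+0+0+0+0+0+0+0+0+0+0+0 mod 2 = 0
  c[5] = d·G[:,5] = (00101111011111110001001011)·(00100000000000000000000000) mod 2 = 0+0+1+0+0+0+0+0+0+0+0+0+0+0+0+0+0+0+0+0+0+0+0+0+0+0 mod 2 = 1
  c[6] = d·G[:,6] = (00101111011111110001001011)·(00010000000000000000000000) mod 2 = 0+0+0+0+0+0+0+0+0+0+0+0+0+0+0+0+0+0+0+0+0+0+0+0+0+0 mod 2 = 0
  c[7] = d·G[:,7] = (00101111011111110001001011)·(00001111111000000011111111) mod 2 = 0+0+0+0+1+1+1+1+0+1+1+0+0+0+0+0+0+0+0+1+0+0+1+0+1+1 mod 2 = 0
  c[8] = d·G[:,8] = (00101111011111110001001011)·(00001000000000000000000000) mod 2 = 0+0+0+0+1+0+0+0+0+0+0+0+0+0+0+0+0+0+0+0+0+0+0+0+0+0 mod 2 = 1
  c[9] = d·G[:,9] = (00101111011111110001001011)·(00000100000000000000000000) mod 2 = 0+0+0+0+0+1+0+0+0+0+0+0+0+0+0+0+0+0+0+0+0+0+0+0+0+0 mod 2 = 1
  c[10] = d·G[:,10] = (00101111011111110001001011)·(00000010000000000000000000) mod 2 = 0+0+0+0+0+0+1+0+0+0+0+0+0+0+0+0+0+0+0+0+0+0+0+0+0+0 mod 2 = 1
  c[11] = d·G[:,11] = (00101111011111110001001011)·(00000001000000000000000000) mod 2 = 0+0+0+0+0+0+0+1+0+0+0+0+0+0+0+0+0+0+0+0+0+0+0+0+0+0 mod 2 = 1
  c[12] = d·G[:,12] = (00101111011111110001001011)·(00000000100000000000000000) mod 2 = 0+0+0+0+0+0+0+0+0+0+0+0+0+0+0+0+0+0+0+0+0+0+0+0+0+0 mod 2 = 0
  c[13] = d·G[:,13] = (00101111011111110001001011)·(00000000010000000000000000) mod 2 = 0+0+0+0+0+0+0+0+0+1+0+0+0+0+0+0+0+0+0+0+0+0+0+0+0+0 mod 2 = 1
  c[14] = d·G[:,14] = (00101111011111110001001011)·(00000000001000000000000000) mod 2 = 0+0+0+0+0+0+0+0+0+0+1+0+0+0+0+0+0+0+0+0+0+0+0+0+0+0 mod 2 = 1
  c[15] = d·G[:,15] = (00101111011111110001001011)·(00000000000111111111111111) mod 2 = 0+0+0+0+0+0+0+0+0+0+0+1+1+1+1+1+0+0+0+1+0+0+1+0+1+1 mod 2 = 1
  c[16] = d·G[:,16] = (00101111011111110001001011)·(00000000000100000000000000) mod 2 = 0+0+0+0+0+0+0+0+0+0+0+1+0+0+0+0+0+0+0+0+0+0+0+0+0+0 mod 2 = 1
  c[17] = d·G[:,17] = (00101111011111110001001011)·(00000000000010000000000000) mod 2 = 0+0+0+0+0+0+0+0+0+0+0+0+1+0+0+0+0+0+0+0+0+0+0+0+0+0 mod 2 = 1
  c[18] = d·G[:,18] = (00101111011111110001001011)·(00000000000001000000000000) mod 2 = 0+0+0+0+0+0+0+0+0+0+0+0+0+1+0+0+0+0+0+0+0+0+0+0+0+0 mod 2 = 1
  c[19] = d·G[:,19] = (00101111011111110001001011)·(00000000000000100000000000) mod 2 = 0+0+0+0+0+0+0+0+0+0+0+0+0+0+1+0+0+0+0+0+0+0+0+0+0+0 mod 2 = 1
  c[20] = d·G[:,20] = (00101111011111110001001011)·(00000000000000010000000000) mod 2 = 0+0+0+0+0+0+0+0+0+0+0+0+0+0+0+1+0+0+0+0+0+0+0+0+0+0 mod 2 = 1
  c[21] = d·G[:,21] = (00101111011111110001001011)·(00000000000000001000000000) mod 2 = 0+0+0+0+0+0+0+0+0+0+0+0+0+0+0+0+0+0+0+0+0+0+0+0+0+0 mod 2 = 0
  c[22] = d·G[:,22] = (00101111011111110001001011)·(00000000000000000100000000) mod 2 = 0+0+0+0+0+0+0+0+0+0+0+0+0+0+0+0+0+0+0+0+0+0+0+0+0+0 mod 2 = 0
  c[23] = d·G[:,23] = (00101111011111110001001011)·(00000000000000000010000000) mod 2 = 0+0+0+0+0+0+0+0+0+0+0+0+0+0+0+0+0+0+0+0+0+0+0+0+0+0 mod 2 = 0
  c[24] = d·G[:,24] = (00101111011111110001001011)·(00000000000000000001000000) mod 2 = 0+0+0+0+0+0+0+0+0+0+0+0+0+0+0+0+0+0+0+1+0+0+0+0+0+0 mod 2 = 1
  c[25] = d·G[:,25] = (00101111011111110001001011)·(00000000000000000000100000) mod 2 = 0+0+0+0+0+0+0+0+0+0+0+0+0+0+0+0+0+0+0+0+0+0+0+0+0+0 mod 2 = 0
  c[26] = d·G[:,26] = (00101111011111110001001011)·(00000000000000000000010000) mod 2 = 0+0+0+0+0+0+0+0+0+0+0+0+0+0+0+0+0+0+0+0+0+0+0+0+0+0 mod 2 = 0
  c[27] = d·G[:,27] = (00101111011111110001001011)·(00000000000000000000001000) mod 2 = 0+0+0+0+0+0+0+0+0+0+0+0+0+0+0+0+0+0+0+0+0+0+1+0+0+0 mod 2 = 1
  c[28] = d·G[:,28] = (00101111011111110001001011)·(00000000000000000000000100) mod 2 = 0+0+0+0+0+0+0+0+0+0+0+0+0+0+0+0+0+0+0+0+0+0+0+0+0+0 mod 2 = 0
  c[29] = d·G[:,29] = (00101111011111110001001011)·(00000000000000000000000010) mod 2 = 0+0+0+0+0+0+0+0+0+0+0+0+0+0+0+0+0+0+0+0+0+0+0+0+1+0 mod 2 = 1
  c[30] = d·G[:,30] = (00101111011111110001001011)·(00000000000000000000000001) mod 2 = 0+0+0+0+0+0+0+0+0+0+0+0+0+0+0+0+0+0+0+0+0+0+0+0+0+1 mod 2 = 1
Codeword = 0101010011110111111110001001011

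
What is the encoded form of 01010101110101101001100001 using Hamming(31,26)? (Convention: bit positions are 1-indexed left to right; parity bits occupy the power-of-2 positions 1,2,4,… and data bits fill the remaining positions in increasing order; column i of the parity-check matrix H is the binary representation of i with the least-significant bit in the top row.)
Codeword c = d · G (mod 2), d = 01010101110101101001100001:
  c[0] = d·G[:,0] = (01010101110101101001100001)·(11011010101101010101010101) mod 2 = 0+1+0+1+0+0+0+0+1+0+0+1+0+1+0+0+0+0+0+1+0+0+0+0+0+1 mod 2 = 1
  c[1] = d·G[:,1] = (01010101110101101001100001)·(10110110011011001100110011) mod 2 = 0+0+0+1+0+1+0+0+0+1+0+0+0+1+0+0+1+0+0+0+1+0+0+0+0+1 mod 2 = 1
  c[2] = d·G[:,2] = (01010101110101101001100001)·(10000000000000000000000000) mod 2 = 0+0+0+0+0+0+0+0+0+0+0+0+0+0+0+0+0+0+0+0+0+0+0+0+0+0 mod 2 = 0
  c[3] = d·G[:,3] = (01010101110101101001100001)·(01110001111000111100001111) mod 2 = 0+1+0+1+0+0+0+1+1+1+0+0+0+0+1+0+1+0+0+0+0+0+0+0+0+1 mod 2 = 0
  c[4] = d·G[:,4] = (01010101110101101001100001)·(01000000000000000000000000) mod 2 = 0+1+0+0+0+0+0+0+0+0+0+0+0+0+0+0+0+0+0+0+0+0+0+0+0+0 mod 2 = 1
  c[5] = d·G[:,5] = (01010101110101101001100001)·(00100000000000000000000000) mod 2 = 0+0+0+0+0+0+0+0+0+0+0+0+0+0+0+0+0+0+0+0+0+0+0+0+0+0 mod 2 = 0
  c[6] = d·G[:,6] = (01010101110101101001100001)·(00010000000000000000000000) mod 2 = 0+0+0+1+0+0+0+0+0+0+0+0+0+0+0+0+0+0+0+0+0+0+0+0+0+0 mod 2 = 1
  c[7] = d·G[:,7] = (01010101110101101001100001)·(00001111111000000011111111) mod 2 = 0+0+0+0+0+1+0+1+1+1+0+0+0+0+0+0+0+0+0+1+1+0+0+0+0+1 mod 2 = 1
  c[8] = d·G[:,8] = (01010101110101101001100001)·(00001000000000000000000000) mod 2 = 0+0+0+0+0+0+0+0+0+0+0+0+0+0+0+0+0+0+0+0+0+0+0+0+0+0 mod 2 = 0
  c[9] = d·G[:,9] = (01010101110101101001100001)·(00000100000000000000000000) mod 2 = 0+0+0+0+0+1+0+0+0+0+0+0+0+0+0+0+0+0+0+0+0+0+0+0+0+0 mod 2 = 1
  c[10] = d·G[:,10] = (01010101110101101001100001)·(00000010000000000000000000) mod 2 = 0+0+0+0+0+0+0+0+0+0+0+0+0+0+0+0+0+0+0+0+0+0+0+0+0+0 mod 2 = 0
  c[11] = d·G[:,11] = (01010101110101101001100001)·(00000001000000000000000000) mod 2 = 0+0+0+0+0+0+0+1+0+0+0+0+0+0+0+0+0+0+0+0+0+0+0+0+0+0 mod 2 = 1
  c[12] = d·G[:,12] = (01010101110101101001100001)·(00000000100000000000000000) mod 2 = 0+0+0+0+0+0+0+0+1+0+0+0+0+0+0+0+0+0+0+0+0+0+0+0+0+0 mod 2 = 1
  c[13] = d·G[:,13] = (01010101110101101001100001)·(00000000010000000000000000) mod 2 = 0+0+0+0+0+0+0+0+0+1+0+0+0+0+0+0+0+0+0+0+0+0+0+0+0+0 mod 2 = 1
  c[14] = d·G[:,14] = (01010101110101101001100001)·(00000000001000000000000000) mod 2 = 0+0+0+0+0+0+0+0+0+0+0+0+0+0+0+0+0+0+0+0+0+0+0+0+0+0 mod 2 = 0
  c[15] = d·G[:,15] = (01010101110101101001100001)·(00000000000111111111111111) mod 2 = 0+0+0+0+0+0+0+0+0+0+0+1+0+1+1+0+1+0+0+1+1+0+0+0+0+1 mod 2 = 1
  c[16] = d·G[:,16] = (01010101110101101001100001)·(00000000000100000000000000) mod 2 = 0+0+0+0+0+0+0+0+0+0+0+1+0+0+0+0+0+0+0+0+0+0+0+0+0+0 mod 2 = 1
  c[17] = d·G[:,17] = (01010101110101101001100001)·(00000000000010000000000000) mod 2 = 0+0+0+0+0+0+0+0+0+0+0+0+0+0+0+0+0+0+0+0+0+0+0+0+0+0 mod 2 = 0
  c[18] = d·G[:,18] = (01010101110101101001100001)·(00000000000001000000000000) mod 2 = 0+0+0+0+0+0+0+0+0+0+0+0+0+1+0+0+0+0+0+0+0+0+0+0+0+0 mod 2 = 1
  c[19] = d·G[:,19] = (01010101110101101001100001)·(00000000000000100000000000) mod 2 = 0+0+0+0+0+0+0+0+0+0+0+0+0+0+1+0+0+0+0+0+0+0+0+0+0+0 mod 2 = 1
  c[20] = d·G[:,20] = (01010101110101101001100001)·(00000000000000010000000000) mod 2 = 0+0+0+0+0+0+0+0+0+0+0+0+0+0+0+0+0+0+0+0+0+0+0+0+0+0 mod 2 = 0
  c[21] = d·G[:,21] = (01010101110101101001100001)·(00000000000000001000000000) mod 2 = 0+0+0+0+0+0+0+0+0+0+0+0+0+0+0+0+1+0+0+0+0+0+0+0+0+0 mod 2 = 1
  c[22] = d·G[:,22] = (01010101110101101001100001)·(00000000000000000100000000) mod 2 = 0+0+0+0+0+0+0+0+0+0+0+0+0+0+0+0+0+0+0+0+0+0+0+0+0+0 mod 2 = 0
  c[23] = d·G[:,23] = (01010101110101101001100001)·(00000000000000000010000000) mod 2 = 0+0+0+0+0+0+0+0+0+0+0+0+0+0+0+0+0+0+0+0+0+0+0+0+0+0 mod 2 = 0
  c[24] = d·G[:,24] = (01010101110101101001100001)·(00000000000000000001000000) mod 2 = 0+0+0+0+0+0+0+0+0+0+0+0+0+0+0+0+0+0+0+1+0+0+0+0+0+0 mod 2 = 1
  c[25] = d·G[:,25] = (01010101110101101001100001)·(00000000000000000000100000) mod 2 = 0+0+0+0+0+0+0+0+0+0+0+0+0+0+0+0+0+0+0+0+1+0+0+0+0+0 mod 2 = 1
  c[26] = d·G[:,26] = (01010101110101101001100001)·(00000000000000000000010000) mod 2 = 0+0+0+0+0+0+0+0+0+0+0+0+0+0+0+0+0+0+0+0+0+0+0+0+0+0 mod 2 = 0
  c[27] = d·G[:,27] = (01010101110101101001100001)·(00000000000000000000001000) mod 2 = 0+0+0+0+0+0+0+0+0+0+0+0+0+0+0+0+0+0+0+0+0+0+0+0+0+0 mod 2 = 0
  c[28] = d·G[:,28] = (01010101110101101001100001)·(00000000000000000000000100) mod 2 = 0+0+0+0+0+0+0+0+0+0+0+0+0+0+0+0+0+0+0+0+0+0+0+0+0+0 mod 2 = 0
  c[29] = d·G[:,29] = (01010101110101101001100001)·(00000000000000000000000010) mod 2 = 0+0+0+0+0+0+0+0+0+0+0+0+0+0+0+0+0+0+0+0+0+0+0+0+0+0 mod 2 = 0
  c[30] = d·G[:,30] = (01010101110101101001100001)·(00000000000000000000000001) mod 2 = 0+0+0+0+0+0+0+0+0+0+0+0+0+0+0+0+0+0+0+0+0+0+0+0+0+1 mod 2 = 1
Codeword = 1100101101011101101101001100001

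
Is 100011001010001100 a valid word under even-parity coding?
Sum of all bits: 1+0+0+0+1+1+0+0+1+0+1+0+0+0+1+1+0+0 = 7; 7 mod 2 = 1. Result is 1 → parity error detected.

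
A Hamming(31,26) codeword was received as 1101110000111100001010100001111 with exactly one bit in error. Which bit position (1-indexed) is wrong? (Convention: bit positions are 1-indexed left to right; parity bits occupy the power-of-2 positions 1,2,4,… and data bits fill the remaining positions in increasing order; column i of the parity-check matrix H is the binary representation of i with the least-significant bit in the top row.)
Syndrome s = H · r^T (mod 2), r = 1101110000111100001010100001111:
  s[0] = (1010101010101010101010101010101)·(1101110000111100001010100001111) mod 2 = 1+0+0+0+1+0+0+0+0+0+1+0+1+0+0+0+0+0+1+0+1+0+1+0+0+0+0+0+1+0+1 mod 2 = 1
  s[1] = (0110011001100110011001100110011)·(1101110000111100001010100001111) mod 2 = 0+1+0+0+0+1+0+0+0+0+1+0+0+1+0+0+0+0+1+0+0+0+1+0+0+0+0+0+0+1+1 mod 2 = 0
  s[2] = (0001111000011110000111100001111)·(1101110000111100001010100001111) mod 2 = 0+0+0+1+1+1+0+0+0+0+0+1+1+1+0+0+0+0+0+0+1+0+1+0+0+0+0+1+1+1+1 mod 2 = 0
  s[3] = (0000000111111110000000011111111)·(1101110000111100001010100001111) mod 2 = 0+0+0+0+0+0+0+0+0+0+1+1+1+1+0+0+0+0+0+0+0+0+0+0+0+0+0+1+1+1+1 mod 2 = 0
  s[4] = (0000000000000001111111111111111)·(1101110000111100001010100001111) mod 2 = 0+0+0+0+0+0+0+0+0+0+0+0+0+0+0+0+0+0+1+0+1+0+1+0+0+0+0+1+1+1+1 mod 2 = 1
Syndrome = 10001
Column i of H is the binary representation of i, so the syndrome is the binary index of the flipped bit.
Read s = 10001 with s[0] as LSB: 1·2^0 + 0·2^1 + 0·2^2 + 0·2^3 + 1·2^4 = 17.
Error is at bit position 17.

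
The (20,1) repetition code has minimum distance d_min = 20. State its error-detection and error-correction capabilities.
Detection only: up to d_min − 1 = 19 errors.
Correction: up to ⌊(d_min − 1)/2⌋ = ⌊19/2⌋ = 9 errors.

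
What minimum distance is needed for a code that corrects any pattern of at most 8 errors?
Correcting t errors requires d_min ≥ 2t + 1 = 2·8 + 1 = 17.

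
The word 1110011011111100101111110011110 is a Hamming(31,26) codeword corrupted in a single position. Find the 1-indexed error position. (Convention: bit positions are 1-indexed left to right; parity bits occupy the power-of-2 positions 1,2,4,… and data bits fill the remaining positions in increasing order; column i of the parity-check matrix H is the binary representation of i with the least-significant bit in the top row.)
Syndrome s = H · r^T (mod 2), r = 1110011011111100101111110011110:
  s[0] = (1010101010101010101010101010101)·(1110011011111100101111110011110) mod 2 = 1+0+1+0+0+0+1+0+1+0+1+0+1+0+0+0+1+0+1+0+1+0+1+0+0+0+1+0+1+0+0 mod 2 = 0
  s[1] = (0110011001100110011001100110011)·(1110011011111100101111110011110) mod 2 = 0+1+1+0+0+1+1+0+0+1+1+0+0+1+0+0+0+0+1+0+0+1+1+0+0+0+1+0+0+1+0 mod 2 = 0
  s[2] = (0001111000011110000111100001111)·(1110011011111100101111110011110) mod 2 = 0+0+0+0+0+1+1+0+0+0+0+1+1+1+0+0+0+0+0+1+1+1+1+0+0+0+0+1+1+1+0 mod 2 = 0
  s[3] = (0000000111111110000000011111111)·(1110011011111100101111110011110) mod 2 = 0+0+0+0+0+0+0+0+1+1+1+1+1+1+0+0+0+0+0+0+0+0+0+1+0+0+1+1+1+1+0 mod 2 = 1
  s[4] = (0000000000000001111111111111111)·(1110011011111100101111110011110) mod 2 = 0+0+0+0+0+0+0+0+0+0+0+0+0+0+0+0+1+0+1+1+1+1+1+1+0+0+1+1+1+1+0 mod 2 = 1
Syndrome = 00011
Column i of H is the binary representation of i, so the syndrome is the binary index of the flipped bit.
Read s = 00011 with s[0] as LSB: 0·2^0 + 0·2^1 + 0·2^2 + 1·2^3 + 1·2^4 = 24.
Error is at bit position 24.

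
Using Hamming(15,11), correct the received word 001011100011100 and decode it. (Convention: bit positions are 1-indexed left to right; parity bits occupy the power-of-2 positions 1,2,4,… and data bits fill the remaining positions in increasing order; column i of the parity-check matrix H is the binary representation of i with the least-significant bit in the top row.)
Syndrome s = H · r^T (mod 2), r = 001011100011100:
  s[0] = (101010101010101)·(001011100011100) mod 2 = 0+0+1+0+1+0+1+0+0+0+1+0+1+0+0 mod 2 = 1
  s[1] = (011001100110011)·(001011100011100) mod 2 = 0+0+1+0+0+1+1+0+0+0+1+0+0+0+0 mod 2 = 0
  s[2] = (000111100001111)·(001011100011100) mod 2 = 0+0+0+0+1+1+1+0+0+0+0+1+1+0+0 mod 2 = 1
  s[3] = (000000011111111)·(001011100011100) mod 2 = 0+0+0+0+0+0+0+0+0+0+1+1+1+0+0 mod 2 = 1
Syndrome = 1011
Column 13 of H equals this syndrome → error at bit 13 (1-indexed).
Flip bit 13: 001011100011100 → 001011100011000
Extract data bits at positions {3,5,6,7,9,10,11,12,13,14,15}: 11110011000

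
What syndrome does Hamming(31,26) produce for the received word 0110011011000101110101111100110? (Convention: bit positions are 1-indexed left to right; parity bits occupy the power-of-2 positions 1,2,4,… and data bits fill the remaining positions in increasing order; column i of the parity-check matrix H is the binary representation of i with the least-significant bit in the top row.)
Syndrome s = H · r^T (mod 2), r = 0110011011000101110101111100110:
  s[0] = (1010101010101010101010101010101)·(0110011011000101110101111100110) mod 2 = 0+0+1+0+0+0+1+0+1+0+0+0+0+0+0+0+1+0+0+0+0+0+1+0+1+0+0+0+1+0+0 mod 2 = 1
  s[1] = (0110011001100110011001100110011)·(0110011011000101110101111100110) mod 2 = 0+1+1+0+0+1+1+0+0+1+0+0+0+1+0+0+0+1+0+0+0+1+1+0+0+1+0+0+0+1+0 mod 2 = 1
  s[2] = (0001111000011110000111100001111)·(0110011011000101110101111100110) mod 2 = 0+0+0+0+0+1+1+0+0+0+0+0+0+1+0+0+0+0+0+1+0+1+1+0+0+0+0+0+1+1+0 mod 2 = 0
  s[3] = (0000000111111110000000011111111)·(0110011011000101110101111100110) mod 2 = 0+0+0+0+0+0+0+0+1+1+0+0+0+1+0+0+0+0+0+0+0+0+0+1+1+1+0+0+1+1+0 mod 2 = 0
  s[4] = (0000000000000001111111111111111)·(0110011011000101110101111100110) mod 2 = 0+0+0+0+0+0+0+0+0+0+0+0+0+0+0+1+1+1+0+1+0+1+1+1+1+1+0+0+1+1+0 mod 2 = 1
Syndrome = 11001
Non-zero syndrome: error at position 19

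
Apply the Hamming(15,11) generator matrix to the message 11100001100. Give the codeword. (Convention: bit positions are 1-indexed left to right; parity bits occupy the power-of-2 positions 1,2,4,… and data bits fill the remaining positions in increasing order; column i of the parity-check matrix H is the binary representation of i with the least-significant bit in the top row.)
Codeword c = d · G (mod 2), d = 11100001100:
  c[0] = d·G[:,0] = (11100001100)·(11011010101) mod 2 = 1+1+0+0+0+0+0+0+1+0+0 mod 2 = 1
  c[1] = d·G[:,1] = (11100001100)·(10110110011) mod 2 = 1+0+1+0+0+0+0+0+0+0+0 mod 2 = 0
  c[2] = d·G[:,2] = (11100001100)·(10000000000) mod 2 = 1+0+0+0+0+0+0+0+0+0+0 mod 2 = 1
  c[3] = d·G[:,3] = (11100001100)·(01110001111) mod 2 = 0+1+1+0+0+0+0+1+1+0+0 mod 2 = 0
  c[4] = d·G[:,4] = (11100001100)·(01000000000) mod 2 = 0+1+0+0+0+0+0+0+0+0+0 mod 2 = 1
  c[5] = d·G[:,5] = (11100001100)·(00100000000) mod 2 = 0+0+1+0+0+0+0+0+0+0+0 mod 2 = 1
  c[6] = d·G[:,6] = (11100001100)·(00010000000) mod 2 = 0+0+0+0+0+0+0+0+0+0+0 mod 2 = 0
  c[7] = d·G[:,7] = (11100001100)·(00001111111) mod 2 = 0+0+0+0+0+0+0+1+1+0+0 mod 2 = 0
  c[8] = d·G[:,8] = (11100001100)·(00001000000) mod 2 = 0+0+0+0+0+0+0+0+0+0+0 mod 2 = 0
  c[9] = d·G[:,9] = (11100001100)·(00000100000) mod 2 = 0+0+0+0+0+0+0+0+0+0+0 mod 2 = 0
  c[10] = d·G[:,10] = (11100001100)·(00000010000) mod 2 = 0+0+0+0+0+0+0+0+0+0+0 mod 2 = 0
  c[11] = d·G[:,11] = (11100001100)·(00000001000) mod 2 = 0+0+0+0+0+0+0+1+0+0+0 mod 2 = 1
  c[12] = d·G[:,12] = (11100001100)·(00000000100) mod 2 = 0+0+0+0+0+0+0+0+1+0+0 mod 2 = 1
  c[13] = d·G[:,13] = (11100001100)·(00000000010) mod 2 = 0+0+0+0+0+0+0+0+0+0+0 mod 2 = 0
  c[14] = d·G[:,14] = (11100001100)·(00000000001) mod 2 = 0+0+0+0+0+0+0+0+0+0+0 mod 2 = 0
Codeword = 101011000001100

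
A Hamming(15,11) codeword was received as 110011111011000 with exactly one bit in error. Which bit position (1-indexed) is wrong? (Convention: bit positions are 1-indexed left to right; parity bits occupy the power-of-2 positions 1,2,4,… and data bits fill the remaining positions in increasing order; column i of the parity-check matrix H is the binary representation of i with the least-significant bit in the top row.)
Syndrome s = H · r^T (mod 2), r = 110011111011000:
  s[0] = (101010101010101)·(110011111011000) mod 2 = 1+0+0+0+1+0+1+0+1+0+1+0+0+0+0 mod 2 = 1
  s[1] = (011001100110011)·(110011111011000) mod 2 = 0+1+0+0+0+1+1+0+0+0+1+0+0+0+0 mod 2 = 0
  s[2] = (000111100001111)·(110011111011000) mod 2 = 0+0+0+0+1+1+1+0+0+0+0+1+0+0+0 mod 2 = 0
  s[3] = (000000011111111)·(110011111011000) mod 2 = 0+0+0+0+0+0+0+1+1+0+1+1+0+0+0 mod 2 = 0
Syndrome = 1000
Column i of H is the binary representation of i, so the syndrome is the binary index of the flipped bit.
Read s = 1000 with s[0] as LSB: 1·2^0 + 0·2^1 + 0·2^2 + 0·2^3 = 1.
Error is at bit position 1.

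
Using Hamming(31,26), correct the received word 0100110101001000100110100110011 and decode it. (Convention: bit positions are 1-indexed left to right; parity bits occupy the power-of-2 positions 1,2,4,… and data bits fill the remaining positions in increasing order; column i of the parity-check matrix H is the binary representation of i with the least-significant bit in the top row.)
Syndrome s = H · r^T (mod 2), r = 0100110101001000100110100110011:
  s[0] = (1010101010101010101010101010101)·(0100110101001000100110100110011) mod 2 = 0+0+0+0+1+0+0+0+0+0+0+0+1+0+0+0+1+0+0+0+1+0+1+0+0+0+1+0+0+0+1 mod 2 = 1
  s[1] = (0110011001100110011001100110011)·(0100110101001000100110100110011) mod 2 = 0+1+0+0+0+1+0+0+0+1+0+0+0+0+0+0+0+0+0+0+0+0+1+0+0+1+1+0+0+1+1 mod 2 = 0
  s[2] = (0001111000011110000111100001111)·(0100110101001000100110100110011) mod 2 = 0+0+0+0+1+1+0+0+0+0+0+0+1+0+0+0+0+0+0+1+1+0+1+0+0+0+0+0+0+1+1 mod 2 = 0
  s[3] = (0000000111111110000000011111111)·(0100110101001000100110100110011) mod 2 = 0+0+0+0+0+0+0+1+0+1+0+0+1+0+0+0+0+0+0+0+0+0+0+0+0+1+1+0+0+1+1 mod 2 = 1
  s[4] = (0000000000000001111111111111111)·(0100110101001000100110100110011) mod 2 = 0+0+0+0+0+0+0+0+0+0+0+0+0+0+0+0+1+0+0+1+1+0+1+0+0+1+1+0+0+1+1 mod 2 = 0
Syndrome = 10010
Column 9 of H equals this syndrome → error at bit 9 (1-indexed).
Flip bit 9: 0100110101001000100110100110011 → 0100110111001000100110100110011
Extract data bits at positions {3,5,6,7,9,10,11,12,13,14,15,17,18,19,20,21,22,23,24,25,26,27,28,29,30,31}: 01101100100100110100110011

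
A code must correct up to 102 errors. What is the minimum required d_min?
Correcting t errors requires d_min ≥ 2t + 1 = 2·102 + 1 = 205.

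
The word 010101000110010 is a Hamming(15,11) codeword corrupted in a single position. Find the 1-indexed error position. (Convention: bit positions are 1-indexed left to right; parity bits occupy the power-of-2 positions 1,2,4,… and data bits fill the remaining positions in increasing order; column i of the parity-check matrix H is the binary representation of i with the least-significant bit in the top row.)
Syndrome s = H · r^T (mod 2), r = 010101000110010:
  s[0] = (101010101010101)·(010101000110010) mod 2 = 0+0+0+0+0+0+0+0+0+0+1+0+0+0+0 mod 2 = 1
  s[1] = (011001100110011)·(010101000110010) mod 2 = 0+1+0+0+0+1+0+0+0+1+1+0+0+1+0 mod 2 = 1
  s[2] = (000111100001111)·(010101000110010) mod 2 = 0+0+0+1+0+1+0+0+0+0+0+0+0+1+0 mod 2 = 1
  s[3] = (000000011111111)·(010101000110010) mod 2 = 0+0+0+0+0+0+0+0+0+1+1+0+0+1+0 mod 2 = 1
Syndrome = 1111
Column i of H is the binary representation of i, so the syndrome is the binary index of the flipped bit.
Read s = 1111 with s[0] as LSB: 1·2^0 + 1·2^1 + 1·2^2 + 1·2^3 = 15.
Error is at bit position 15.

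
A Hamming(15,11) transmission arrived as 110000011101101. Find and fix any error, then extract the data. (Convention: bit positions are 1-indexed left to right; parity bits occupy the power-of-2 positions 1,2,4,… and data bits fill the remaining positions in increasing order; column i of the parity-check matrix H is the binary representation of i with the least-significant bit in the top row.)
Syndrome s = H · r^T (mod 2), r = 110000011101101:
  s[0] = (101010101010101)·(110000011101101) mod 2 = 1+0+0+0+0+0+0+0+1+0+0+0+1+0+1 mod 2 = 0
  s[1] = (011001100110011)·(110000011101101) mod 2 = 0+1+0+0+0+0+0+0+0+1+0+0+0+0+1 mod 2 = 1
  s[2] = (000111100001111)·(110000011101101) mod 2 = 0+0+0+0+0+0+0+0+0+0+0+1+1+0+1 mod 2 = 1
  s[3] = (000000011111111)·(110000011101101) mod 2 = 0+0+0+0+0+0+0+1+1+1+0+1+1+0+1 mod 2 = 0
Syndrome = 0110
Column 6 of H equals this syndrome → error at bit 6 (1-indexed).
Flip bit 6: 110000011101101 → 110001011101101
Extract data bits at positions {3,5,6,7,9,10,11,12,13,14,15}: 00101101101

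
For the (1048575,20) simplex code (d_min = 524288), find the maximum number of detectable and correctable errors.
Detection only: up to d_min − 1 = 524287 errors.
Correction: up to ⌊(d_min − 1)/2⌋ = ⌊524287/2⌋ = 262143 errors.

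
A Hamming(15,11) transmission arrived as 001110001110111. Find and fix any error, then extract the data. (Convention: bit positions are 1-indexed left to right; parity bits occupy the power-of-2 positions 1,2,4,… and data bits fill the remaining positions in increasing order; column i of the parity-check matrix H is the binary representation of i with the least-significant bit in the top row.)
Syndrome s = H · r^T (mod 2), r = 001110001110111:
  s[0] = (101010101010101)·(001110001110111) mod 2 = 0+0+1+0+1+0+0+0+1+0+1+0+1+0+1 mod 2 = 0
  s[1] = (011001100110011)·(001110001110111) mod 2 = 0+0+1+0+0+0+0+0+0+1+1+0+0+1+1 mod 2 = 1
  s[2] = (000111100001111)·(001110001110111) mod 2 = 0+0+0+1+1+0+0+0+0+0+0+0+1+1+1 mod 2 = 1
  s[3] = (000000011111111)·(001110001110111) mod 2 = 0+0+0+0+0+0+0+0+1+1+1+0+1+1+1 mod 2 = 0
Syndrome = 0110
Column 6 of H equals this syndrome → error at bit 6 (1-indexed).
Flip bit 6: 001110001110111 → 001111001110111
Extract data bits at positions {3,5,6,7,9,10,11,12,13,14,15}: 11101110111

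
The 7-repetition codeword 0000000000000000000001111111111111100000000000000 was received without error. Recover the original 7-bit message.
Split into 7-bit blocks: 0000000 0000000 0000000 1111111 1111111 0000000 0000000
Data = 0001100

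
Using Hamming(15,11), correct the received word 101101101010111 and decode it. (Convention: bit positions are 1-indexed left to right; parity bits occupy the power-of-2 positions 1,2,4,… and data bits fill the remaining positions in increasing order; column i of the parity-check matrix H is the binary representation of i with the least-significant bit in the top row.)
Syndrome s = H · r^T (mod 2), r = 101101101010111:
  s[0] = (101010101010101)·(101101101010111) mod 2 = 1+0+1+0+0+0+1+0+1+0+1+0+1+0+1 mod 2 = 1
  s[1] = (011001100110011)·(101101101010111) mod 2 = 0+0+1+0+0+1+1+0+0+0+1+0+0+1+1 mod 2 = 0
  s[2] = (000111100001111)·(101101101010111) mod 2 = 0+0+0+1+0+1+1+0+0+0+0+0+1+1+1 mod 2 = 0
  s[3] = (000000011111111)·(101101101010111) mod 2 = 0+0+0+0+0+0+0+0+1+0+1+0+1+1+1 mod 2 = 1
Syndrome = 1001
Column 9 of H equals this syndrome → error at bit 9 (1-indexed).
Flip bit 9: 101101101010111 → 101101100010111
Extract data bits at positions {3,5,6,7,9,10,11,12,13,14,15}: 10110010111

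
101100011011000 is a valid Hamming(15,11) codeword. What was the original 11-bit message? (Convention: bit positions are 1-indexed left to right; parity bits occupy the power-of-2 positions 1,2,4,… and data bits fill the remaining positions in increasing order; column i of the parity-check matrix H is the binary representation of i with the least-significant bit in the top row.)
Parity bits occupy power-of-2 positions; data bits are at positions {3,5,6,7,9,10,11,12,13,14,15} (1-indexed).
Extract: c[3]=1 c[5]=0 c[6]=0 c[7]=0 c[9]=1 c[10]=0 c[11]=1 c[12]=1 c[13]=0 c[14]=0 c[15]=0
Data = 10001011000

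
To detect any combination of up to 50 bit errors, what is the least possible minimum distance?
Detecting e errors requires d_min ≥ e + 1 = 50 + 1 = 51.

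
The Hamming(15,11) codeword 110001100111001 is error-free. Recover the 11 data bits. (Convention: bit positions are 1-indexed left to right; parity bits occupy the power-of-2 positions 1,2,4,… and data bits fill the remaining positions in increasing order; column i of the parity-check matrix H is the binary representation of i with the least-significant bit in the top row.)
Parity bits occupy power-of-2 positions; data bits are at positions {3,5,6,7,9,10,11,12,13,14,15} (1-indexed).
Extract: c[3]=0 c[5]=0 c[6]=1 c[7]=1 c[9]=0 c[10]=1 c[11]=1 c[12]=1 c[13]=0 c[14]=0 c[15]=1
Data = 00110111001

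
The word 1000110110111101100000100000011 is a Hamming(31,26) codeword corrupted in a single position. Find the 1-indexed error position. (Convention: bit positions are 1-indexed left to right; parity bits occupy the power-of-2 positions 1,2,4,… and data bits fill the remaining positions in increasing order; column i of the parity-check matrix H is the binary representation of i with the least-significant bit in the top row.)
Syndrome s = H · r^T (mod 2), r = 1000110110111101100000100000011:
  s[0] = (1010101010101010101010101010101)·(1000110110111101100000100000011) mod 2 = 1+0+0+0+1+0+0+0+1+0+1+0+1+0+0+0+1+0+0+0+0+0+1+0+0+0+0+0+0+0+1 mod 2 = 0
  s[1] = (0110011001100110011001100110011)·(1000110110111101100000100000011) mod 2 = 0+0+0+0+0+1+0+0+0+0+1+0+0+1+0+0+0+0+0+0+0+0+1+0+0+0+0+0+0+1+1 mod 2 = 0
  s[2] = (0001111000011110000111100001111)·(1000110110111101100000100000011) mod 2 = 0+0+0+0+1+1+0+0+0+0+0+1+1+1+0+0+0+0+0+0+0+0+1+0+0+0+0+0+0+1+1 mod 2 = 0
  s[3] = (0000000111111110000000011111111)·(1000110110111101100000100000011) mod 2 = 0+0+0+0+0+0+0+1+1+0+1+1+1+1+0+0+0+0+0+0+0+0+0+0+0+0+0+0+0+1+1 mod 2 = 0
  s[4] = (0000000000000001111111111111111)·(1000110110111101100000100000011) mod 2 = 0+0+0+0+0+0+0+0+0+0+0+0+0+0+0+1+1+0+0+0+0+0+1+0+0+0+0+0+0+1+1 mod 2 = 1
Syndrome = 00001
Column i of H is the binary representation of i, so the syndrome is the binary index of the flipped bit.
Read s = 00001 with s[0] as LSB: 0·2^0 + 0·2^1 + 0·2^2 + 0·2^3 + 1·2^4 = 16.
Error is at bit position 16.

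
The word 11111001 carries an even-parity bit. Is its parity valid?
Sum of all bits: 1+1+1+1+1+0+0+1 = 6; 6 mod 2 = 0. Result is 0 → valid parity.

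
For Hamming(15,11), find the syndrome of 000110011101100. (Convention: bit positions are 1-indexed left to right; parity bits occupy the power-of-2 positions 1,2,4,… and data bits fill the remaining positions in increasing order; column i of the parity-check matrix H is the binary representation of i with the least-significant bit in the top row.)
Syndrome s = H · r^T (mod 2), r = 000110011101100:
  s[0] = (101010101010101)·(000110011101100) mod 2 = 0+0+0+0+1+0+0+0+1+0+0+0+1+0+0 mod 2 = 1
  s[1] = (011001100110011)·(000110011101100) mod 2 = 0+0+0+0+0+0+0+0+0+1+0+0+0+0+0 mod 2 = 1
  s[2] = (000111100001111)·(000110011101100) mod 2 = 0+0+0+1+1+0+0+0+0+0+0+1+1+0+0 mod 2 = 0
  s[3] = (000000011111111)·(000110011101100) mod 2 = 0+0+0+0+0+0+0+1+1+1+0+1+1+0+0 mod 2 = 1
Syndrome = 1101
Non-zero syndrome: error at position 11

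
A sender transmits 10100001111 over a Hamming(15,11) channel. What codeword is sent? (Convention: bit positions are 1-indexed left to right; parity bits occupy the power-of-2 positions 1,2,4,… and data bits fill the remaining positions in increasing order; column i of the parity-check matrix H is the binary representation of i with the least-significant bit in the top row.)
Codeword c = d · G (mod 2), d = 10100001111:
  c[0] = d·G[:,0] = (10100001111)·(11011010101) mod 2 = 1+0+0+0+0+0+0+0+1+0+1 mod 2 = 1
  c[1] = d·G[:,1] = (10100001111)·(10110110011) mod 2 = 1+0+1+0+0+0+0+0+0+1+1 mod 2 = 0
  c[2] = d·G[:,2] = (10100001111)·(10000000000) mod 2 = 1+0+0+0+0+0+0+0+0+0+0 mod 2 = 1
  c[3] = d·G[:,3] = (10100001111)·(01110001111) mod 2 = 0+0+1+0+0+0+0+1+1+1+1 mod 2 = 1
  c[4] = d·G[:,4] = (10100001111)·(01000000000) mod 2 = 0+0+0+0+0+0+0+0+0+0+0 mod 2 = 0
  c[5] = d·G[:,5] = (10100001111)·(00100000000) mod 2 = 0+0+1+0+0+0+0+0+0+0+0 mod 2 = 1
  c[6] = d·G[:,6] = (10100001111)·(00010000000) mod 2 = 0+0+0+0+0+0+0+0+0+0+0 mod 2 = 0
  c[7] = d·G[:,7] = (10100001111)·(00001111111) mod 2 = 0+0+0+0+0+0+0+1+1+1+1 mod 2 = 0
  c[8] = d·G[:,8] = (10100001111)·(00001000000) mod 2 = 0+0+0+0+0+0+0+0+0+0+0 mod 2 = 0
  c[9] = d·G[:,9] = (10100001111)·(00000100000) mod 2 = 0+0+0+0+0+0+0+0+0+0+0 mod 2 = 0
  c[10] = d·G[:,10] = (10100001111)·(00000010000) mod 2 = 0+0+0+0+0+0+0+0+0+0+0 mod 2 = 0
  c[11] = d·G[:,11] = (10100001111)·(00000001000) mod 2 = 0+0+0+0+0+0+0+1+0+0+0 mod 2 = 1
  c[12] = d·G[:,12] = (10100001111)·(00000000100) mod 2 = 0+0+0+0+0+0+0+0+1+0+0 mod 2 = 1
  c[13] = d·G[:,13] = (10100001111)·(00000000010) mod 2 = 0+0+0+0+0+0+0+0+0+1+0 mod 2 = 1
  c[14] = d·G[:,14] = (10100001111)·(00000000001) mod 2 = 0+0+0+0+0+0+0+0+0+0+1 mod 2 = 1
Codeword = 101101000001111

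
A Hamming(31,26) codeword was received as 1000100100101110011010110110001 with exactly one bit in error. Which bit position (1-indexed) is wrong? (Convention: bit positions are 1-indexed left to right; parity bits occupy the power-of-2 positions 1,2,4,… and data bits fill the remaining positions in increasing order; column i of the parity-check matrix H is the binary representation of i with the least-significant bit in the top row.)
Syndrome s = H · r^T (mod 2), r = 1000100100101110011010110110001:
  s[0] = (1010101010101010101010101010101)·(1000100100101110011010110110001) mod 2 = 1+0+0+0+1+0+0+0+0+0+1+0+1+0+1+0+0+0+1+0+1+0+1+0+0+0+1+0+0+0+1 mod 2 = 0
  s[1] = (0110011001100110011001100110011)·(1000100100101110011010110110001) mod 2 = 0+0+0+0+0+0+0+0+0+0+1+0+0+1+1+0+0+1+1+0+0+0+1+0+0+1+1+0+0+0+1 mod 2 = 1
  s[2] = (0001111000011110000111100001111)·(1000100100101110011010110110001) mod 2 = 0+0+0+0+1+0+0+0+0+0+0+0+1+1+1+0+0+0+0+0+1+0+1+0+0+0+0+0+0+0+1 mod 2 = 1
  s[3] = (0000000111111110000000011111111)·(1000100100101110011010110110001) mod 2 = 0+0+0+0+0+0+0+1+0+0+1+0+1+1+1+0+0+0+0+0+0+0+0+1+0+1+1+0+0+0+1 mod 2 = 1
  s[4] = (0000000000000001111111111111111)·(1000100100101110011010110110001) mod 2 = 0+0+0+0+0+0+0+0+0+0+0+0+0+0+0+0+0+1+1+0+1+0+1+1+0+1+1+0+0+0+1 mod 2 = 0
Syndrome = 01110
Column i of H is the binary representation of i, so the syndrome is the binary index of the flipped bit.
Read s = 01110 with s[0] as LSB: 0·2^0 + 1·2^1 + 1·2^2 + 1·2^3 + 0·2^4 = 14.
Error is at bit position 14.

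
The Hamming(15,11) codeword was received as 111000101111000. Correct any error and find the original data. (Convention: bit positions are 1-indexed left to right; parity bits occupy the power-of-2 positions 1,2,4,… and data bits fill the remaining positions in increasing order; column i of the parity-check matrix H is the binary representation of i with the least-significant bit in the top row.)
Syndrome s = H · r^T (mod 2), r = 111000101111000:
  s[0] = (101010101010101)·(111000101111000) mod 2 = 1+0+1+0+0+0+1+0+1+0+1+0+0+0+0 mod 2 = 1
  s[1] = (011001100110011)·(111000101111000) mod 2 = 0+1+1+0+0+0+1+0+0+1+1+0+0+0+0 mod 2 = 1
  s[2] = (000111100001111)·(111000101111000) mod 2 = 0+0+0+0+0+0+1+0+0+0+0+1+0+0+0 mod 2 = 0
  s[3] = (000000011111111)·(111000101111000) mod 2 = 0+0+0+0+0+0+0+0+1+1+1+1+0+0+0 mod 2 = 0
Syndrome = 1100
Column 3 of H equals this syndrome → error at bit 3 (1-indexed).
Flip bit 3: 111000101111000 → 110000101111000
Extract data bits at positions {3,5,6,7,9,10,11,12,13,14,15}: 00011111000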